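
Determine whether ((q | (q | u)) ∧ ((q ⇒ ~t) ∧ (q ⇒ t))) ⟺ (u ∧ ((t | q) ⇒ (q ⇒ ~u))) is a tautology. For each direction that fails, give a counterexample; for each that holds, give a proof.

(→) Assume the antecedent. If u is true, the antecedent forces (u = T, t = F, q = F) or (u = T, t = T, q = F), and u ∧ ((t | q) ⇒ (q ⇒ ~u)) holds there. If u is false, the antecedent cannot hold. Either way u ∧ ((t | q) ⇒ (q ⇒ ~u)) holds.

(←) Assume the antecedent. If u is true, the antecedent forces (u = T, t = F, q = F) or (u = T, t = T, q = F), and the consequent holds there. If u is false, the antecedent cannot hold. Either way the consequent holds.

Both implications hold.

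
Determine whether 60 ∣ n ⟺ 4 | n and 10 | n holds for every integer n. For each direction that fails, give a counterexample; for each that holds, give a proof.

Only the forward implication holds.

(⇒) If 60 ∣ n, write n = 60q. Since 60 = 15·4, n = 4·(15q), so 4 ∣ n; and since 60 = 6·10, n = 10·(6q), so 10 ∣ n.

(⇐) This fails: take n = 20. Both 4 ∣ 20 and 10 ∣ 20, yet 20 is not a multiple of 60 (since 20 = 0·60 + 20), so 60 ∤ 20.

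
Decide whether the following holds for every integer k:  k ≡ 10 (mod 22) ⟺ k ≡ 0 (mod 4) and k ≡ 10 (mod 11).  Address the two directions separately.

Only the converse holds.

(⟹) This fails: k = 10 gives 10 ≡ 10 (mod 22) but 10 ≡ 2 (mod 4), so the conjunction on the right does not hold.

(⟸) Conversely, if k ≡ 0 (mod 4) and k ≡ 10 (mod 11), then by the Chinese remainder theorem k ≡ 32 (mod 44). Since 32 ≡ 10 (mod 22) and 22 ∣ 44, we get k ≡ 10 (mod 22).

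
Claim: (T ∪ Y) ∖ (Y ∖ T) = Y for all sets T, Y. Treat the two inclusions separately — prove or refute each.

Neither inclusion holds.

(⟹) This inclusion fails. Take T = {1}, Y = ∅; then 1 ∈ (T ∪ Y) ∖ (Y ∖ T) but 1 ∉ Y.

(⟸) This inclusion fails. Take T = ∅, Y = {1}; then 1 ∈ Y but 1 ∉ (T ∪ Y) ∖ (Y ∖ T).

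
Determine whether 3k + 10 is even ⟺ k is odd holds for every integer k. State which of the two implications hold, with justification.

(⇒) This fails: k = 0 gives 3k + 10 = 10, which is even, but 0 is even, not odd.

(⇐) This also fails: k = 7 is odd, but 3k + 10 = 31 is odd, not even.

Both directions fail.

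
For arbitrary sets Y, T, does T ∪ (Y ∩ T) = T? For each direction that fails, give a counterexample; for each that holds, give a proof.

Both inclusions hold.

(⟸) Let x ∈ T. Then either x ∈ T and x ∉ Y; or x ∈ Y ∩ T. In each case x ∈ T ∪ (Y ∩ T), so T ⊆ T ∪ (Y ∩ T).

(⟹) Let x ∈ T ∪ (Y ∩ T). Then either x ∈ T and x ∉ Y; or x ∈ Y ∩ T. In each case x ∈ T, so T ∪ (Y ∩ T) ⊆ T.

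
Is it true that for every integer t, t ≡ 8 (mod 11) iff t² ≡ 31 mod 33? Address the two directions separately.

Both directions fail.

Forward direction. This fails: take t = 30. Then 30 ≡ 8 (mod 11), but 30² = 900 ≡ 9 (mod 33), not 31.

Converse. This fails: take t = 14. Then 14² = 196 ≡ 31 (mod 33), yet 14 ≡ 3 (mod 11), not 8.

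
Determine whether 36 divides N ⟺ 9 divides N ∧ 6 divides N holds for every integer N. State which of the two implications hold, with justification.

Not equivalent: only (⇒) holds.

(⇒) If 36 ∣ N, write N = 36q. Since 36 = 4·9, N = 9·(4q), so 9 ∣ N; and since 36 = 6·6, N = 6·(6q), so 6 ∣ N.

(⇐) This fails: take N = 18. Both 9 ∣ 18 and 6 ∣ 18, yet 18 is not a multiple of 36 (since 18 = 0·36 + 18), so 36 ∤ 18.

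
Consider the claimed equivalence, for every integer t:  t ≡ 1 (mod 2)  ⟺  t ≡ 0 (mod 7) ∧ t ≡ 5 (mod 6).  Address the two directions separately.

Not equivalent: only (⇐) holds.

(⟸) If t ≡ 0 (mod 7) and t ≡ 5 (mod 6), then by the Chinese remainder theorem t ≡ 35 (mod 42). Since 35 ≡ 1 (mod 2) and 2 ∣ 42, we get t ≡ 1 (mod 2).

(⟹) This fails: t = 1 gives 1 ≡ 1 (mod 2) but 1 ≡ 1 (mod 7), so the conjunction on the right does not hold.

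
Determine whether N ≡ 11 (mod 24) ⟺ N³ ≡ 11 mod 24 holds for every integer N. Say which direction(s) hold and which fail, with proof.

(⇒) Suppose N ≡ 11 (mod 24). Write N = 24j + 11. Then (24j + 11)³ = 13824j³ + 19008j² + 8712j + 1331 = 24(576j³ + 792j² + 363j + 55) + 11, so N³ ≡ 11 (mod 24).

(⇐) Conversely, suppose N³ ≡ 11 (mod 24). The only residue r in {0, …, 23} with r³ ≡ 11 (mod 24) is r = 11, so N ≡ 11 (mod 24).

The biconditional holds.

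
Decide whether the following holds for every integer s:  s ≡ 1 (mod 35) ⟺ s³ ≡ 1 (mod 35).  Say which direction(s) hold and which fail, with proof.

[⇐] This fails: take s = 11. Then 11³ = 1331 ≡ 1 (mod 35), yet 11 ≡ 11 (mod 35), not 1.

[⇒] Suppose s ≡ 1 (mod 35). Write s = 35j + 1. Then (35j + 1)³ = 42875j³ + 3675j² + 105j + 1 = 35(1225j³ + 105j² + 3j) + 1, so s³ ≡ 1 (mod 35).

Only the forward implication holds.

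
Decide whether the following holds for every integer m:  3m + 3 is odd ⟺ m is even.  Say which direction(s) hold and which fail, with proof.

(→) Suppose 3m + 3 is odd. Since 3 is odd, 3m and m have the same parity, so 3m + 3 ≡ m + 3 (mod 2). As 3 is odd, 3m + 3 is odd exactly when m is even. Thus m is even.

(←) Conversely, suppose m is even; write m = 2j. Then 3m + 3 = 3·(2j) + 3 = 2·3j + 3, which is odd.

The biconditional holds.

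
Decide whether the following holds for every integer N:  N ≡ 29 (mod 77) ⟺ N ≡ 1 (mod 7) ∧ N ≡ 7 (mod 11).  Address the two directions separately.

Both implications hold.

(⇐) If N ≡ 1 (mod 7) and N ≡ 7 (mod 11), then by the Chinese remainder theorem N ≡ 29 (mod 77). This is exactly N ≡ 29 (mod 77).

(⇒) Suppose N ≡ 29 (mod 77); write N = 77j + 29. Since 7 ∣ 77, reducing mod 7 gives N ≡ 29 ≡ 1 (mod 7); since 11 ∣ 77, reducing mod 11 gives N ≡ 29 ≡ 7 (mod 11).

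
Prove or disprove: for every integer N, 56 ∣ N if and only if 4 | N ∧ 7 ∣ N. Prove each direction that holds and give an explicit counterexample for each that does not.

(⟹) If 56 ∣ N, write N = 56q. Since 56 = 14·4, N = 4·(14q), so 4 ∣ N; and since 56 = 8·7, N = 7·(8q), so 7 ∣ N.

(⟸) This fails: take N = 28. Both 4 ∣ 28 and 7 ∣ 28, yet 28 is not a multiple of 56 (since 28 = 0·56 + 28), so 56 ∤ 28.

(⇒) holds; (⇐) fails.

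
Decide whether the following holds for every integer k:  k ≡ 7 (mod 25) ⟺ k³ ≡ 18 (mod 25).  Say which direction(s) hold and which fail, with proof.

(⟹) Suppose k ≡ 7 (mod 25). Write k = 25j + 7. Then (25j + 7)³ = 15625j³ + 13125j² + 3675j + 343 = 25(625j³ + 525j² + 147j + 13) + 18, so k³ ≡ 18 (mod 25).

(⟸) Conversely, suppose k³ ≡ 18 (mod 25). The only residue r in {0, …, 24} with r³ ≡ 18 (mod 25) is r = 7, so k ≡ 7 (mod 25).

The biconditional holds.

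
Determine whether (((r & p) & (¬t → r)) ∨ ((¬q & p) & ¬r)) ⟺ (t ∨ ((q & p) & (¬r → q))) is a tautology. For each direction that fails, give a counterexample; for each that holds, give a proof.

Neither implication holds.

(→) This fails. Under p = T, t = F, q = F, r = F, the left side is true but the right side is false.

(←) This fails. Under p = F, t = T, q = F, r = F, the left side is false but the right side is true.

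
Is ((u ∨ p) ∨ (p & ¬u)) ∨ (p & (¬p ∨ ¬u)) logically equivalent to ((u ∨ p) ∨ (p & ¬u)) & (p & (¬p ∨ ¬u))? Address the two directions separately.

Not equivalent: only (⇐) holds.

Forward direction. This fails. Under p = F, u = T, the left side is true but the right side is false.

Converse. Assume the antecedent. If p is true, the consequent reduces to true regardless of the other variables. If p is false, the antecedent cannot hold. Either way the consequent holds.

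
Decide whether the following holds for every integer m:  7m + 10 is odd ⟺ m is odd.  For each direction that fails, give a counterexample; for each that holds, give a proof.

The biconditional holds.

Forward direction. Suppose 7m + 10 is odd. Since 7 is odd, 7m and m have the same parity, so 7m + 10 ≡ m + 10 (mod 2). As 10 is even, 7m + 10 is odd exactly when m is odd. Thus m is odd.

Converse. Suppose m is odd; write m = 2j + 1. Then 7m + 10 = 7·(2j + 1) + 10 = 2·7j + 17, which is odd.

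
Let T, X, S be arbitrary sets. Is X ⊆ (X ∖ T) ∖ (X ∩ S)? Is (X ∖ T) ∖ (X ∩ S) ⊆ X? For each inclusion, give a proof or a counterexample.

Only the reverse inclusion holds.

(⊆) This inclusion fails. Take T = {1}, X = {1}, S = ∅; then 1 ∈ X but 1 ∉ (X ∖ T) ∖ (X ∩ S).

(⊇) Let x ∈ (X ∖ T) ∖ (X ∩ S). Then x ∈ X and x ∉ T, S, from which x ∈ X.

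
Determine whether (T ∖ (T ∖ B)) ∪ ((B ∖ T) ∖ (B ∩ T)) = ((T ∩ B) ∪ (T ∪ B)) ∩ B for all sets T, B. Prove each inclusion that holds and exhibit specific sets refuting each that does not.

(⟸) Let x ∈ ((T ∩ B) ∪ (T ∪ B)) ∩ B. Then either x ∈ B and x ∉ T; or x ∈ T ∩ B. In each case x ∈ (T ∖ (T ∖ B)) ∪ ((B ∖ T) ∖ (B ∩ T)), so ((T ∩ B) ∪ (T ∪ B)) ∩ B ⊆ (T ∖ (T ∖ B)) ∪ ((B ∖ T) ∖ (B ∩ T)).

(⟹) Let x ∈ (T ∖ (T ∖ B)) ∪ ((B ∖ T) ∖ (B ∩ T)). Then either x ∈ B and x ∉ T; or x ∈ T ∩ B. In each case x ∈ ((T ∩ B) ∪ (T ∪ B)) ∩ B, so (T ∖ (T ∖ B)) ∪ ((B ∖ T) ∖ (B ∩ T)) ⊆ ((T ∩ B) ∪ (T ∪ B)) ∩ B.

Both inclusions hold.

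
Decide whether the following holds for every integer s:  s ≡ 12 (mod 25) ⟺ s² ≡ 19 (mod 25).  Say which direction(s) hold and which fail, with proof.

Only the forward direction holds.

(⇒) Suppose s ≡ 12 (mod 25). Write s = 25j + 12. Then (25j + 12)² = 625j² + 600j + 144 = 25(25j² + 24j + 5) + 19, so s² ≡ 19 (mod 25).

(⇐) This fails: take s = 13. Then 13² = 169 ≡ 19 (mod 25), yet 13 ≡ 13 (mod 25), not 12.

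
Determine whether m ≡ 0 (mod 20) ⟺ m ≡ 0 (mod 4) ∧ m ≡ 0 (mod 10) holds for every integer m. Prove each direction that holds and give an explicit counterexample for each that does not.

Both directions hold.

Converse. If m ≡ 0 (mod 4) and m ≡ 0 (mod 10), then by the Chinese remainder theorem m ≡ 0 (mod 20). This is exactly m ≡ 0 (mod 20).

Forward direction. Suppose m ≡ 0 (mod 20); write m = 20j + 0. Since 4 ∣ 20, reducing mod 4 gives m ≡ 0 (mod 4); since 10 ∣ 20, reducing mod 10 gives m ≡ 0 (mod 10).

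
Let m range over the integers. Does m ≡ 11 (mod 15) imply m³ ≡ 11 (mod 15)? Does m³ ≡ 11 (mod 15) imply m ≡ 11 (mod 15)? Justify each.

Both directions hold.

(⟹) Suppose m ≡ 11 (mod 15). Write m = 15j + 11. Then (15j + 11)³ = 3375j³ + 7425j² + 5445j + 1331 = 15(225j³ + 495j² + 363j + 88) + 11, so m³ ≡ 11 (mod 15).

(⟸) Conversely, suppose m³ ≡ 11 (mod 15). The only residue r in {0, …, 14} with r³ ≡ 11 (mod 15) is r = 11, so m ≡ 11 (mod 15).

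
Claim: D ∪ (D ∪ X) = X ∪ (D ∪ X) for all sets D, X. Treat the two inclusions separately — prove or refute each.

Forward inclusion. Let x ∈ D ∪ (D ∪ X). Then either x ∈ D and x ∉ X; or x ∈ X and x ∉ D; or x ∈ D ∩ X. In each case x ∈ X ∪ (D ∪ X), so D ∪ (D ∪ X) ⊆ X ∪ (D ∪ X).

Reverse inclusion. Let x ∈ X ∪ (D ∪ X). Then either x ∈ D and x ∉ X; or x ∈ X and x ∉ D; or x ∈ D ∩ X. In each case x ∈ D ∪ (D ∪ X), so X ∪ (D ∪ X) ⊆ D ∪ (D ∪ X).

The two sets are equal.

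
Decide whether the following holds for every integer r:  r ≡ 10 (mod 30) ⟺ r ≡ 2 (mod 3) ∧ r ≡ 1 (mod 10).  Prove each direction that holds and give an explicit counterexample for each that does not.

(⇒) This fails: r = 10 gives 10 ≡ 10 (mod 30) but 10 ≡ 1 (mod 3), so the conjunction on the right does not hold.

(⇐) This fails: r = 11 satisfies both congruences on the right (11 ≡ 2 mod 3 and 11 ≡ 1 mod 10) yet 11 ≡ 11 (mod 30), not 10.

Both directions fail.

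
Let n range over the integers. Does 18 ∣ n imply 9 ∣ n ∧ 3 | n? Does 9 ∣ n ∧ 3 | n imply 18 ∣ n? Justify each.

(⟹) If 18 ∣ n, write n = 18q. Since 18 = 2·9, n = 9·(2q), so 9 ∣ n; and since 18 = 6·3, n = 3·(6q), so 3 ∣ n.

(⟸) This fails: take n = 9. Both 9 ∣ 9 and 3 ∣ 9, yet 9 is not a multiple of 18 (since 9 = 0·18 + 9), so 18 ∤ 9.

Not equivalent: only (⇒) holds.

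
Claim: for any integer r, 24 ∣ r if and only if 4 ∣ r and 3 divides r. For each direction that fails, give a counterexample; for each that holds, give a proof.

(→) If 24 ∣ r, write r = 24q. Since 24 = 6·4, r = 4·(6q), so 4 ∣ r; and since 24 = 8·3, r = 3·(8q), so 3 ∣ r.

(←) This fails: take r = 12. Both 4 ∣ 12 and 3 ∣ 12, yet 12 is not a multiple of 24 (since 12 = 0·24 + 12), so 24 ∤ 12.

Only the forward direction holds.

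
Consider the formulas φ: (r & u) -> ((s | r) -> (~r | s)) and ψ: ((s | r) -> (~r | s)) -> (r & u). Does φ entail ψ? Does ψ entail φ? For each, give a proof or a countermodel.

(→) This fails. Under u = F, s = F, r = F, the left side is true but the right side is false.

(←) This fails. Under u = T, s = F, r = T, the left side is false but the right side is true.

Both directions fail.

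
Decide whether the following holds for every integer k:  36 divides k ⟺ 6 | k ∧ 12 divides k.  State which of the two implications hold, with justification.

Only the forward implication holds.

(⇒) If 36 ∣ k, write k = 36q. Since 36 = 6·6, k = 6·(6q), so 6 ∣ k; and since 36 = 3·12, k = 12·(3q), so 12 ∣ k.

(⇐) This fails: take k = 12. Both 6 ∣ 12 and 12 ∣ 12, yet 12 is not a multiple of 36 (since 12 = 0·36 + 12), so 36 ∤ 12.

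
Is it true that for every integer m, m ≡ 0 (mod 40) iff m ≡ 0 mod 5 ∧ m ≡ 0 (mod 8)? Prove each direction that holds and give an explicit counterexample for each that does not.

Forward direction. Suppose m ≡ 0 (mod 40); write m = 40j + 0. Since 5 ∣ 40, reducing mod 5 gives m ≡ 0 (mod 5); since 8 ∣ 40, reducing mod 8 gives m ≡ 0 (mod 8).

Converse. If m ≡ 0 (mod 5) and m ≡ 0 (mod 8), then by the Chinese remainder theorem m ≡ 0 (mod 40). This is exactly m ≡ 0 (mod 40).

Both directions hold.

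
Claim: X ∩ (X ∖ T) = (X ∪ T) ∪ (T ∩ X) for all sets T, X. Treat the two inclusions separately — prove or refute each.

(⟹) Let x ∈ X ∩ (X ∖ T). Then x ∈ X and x ∉ T, from which x ∈ (X ∪ T) ∪ (T ∩ X).

(⟸) This inclusion fails. Take T = {1}, X = ∅; then 1 ∈ (X ∪ T) ∪ (T ∩ X) but 1 ∉ X ∩ (X ∖ T).

The sets are not equal: only the forward inclusion holds.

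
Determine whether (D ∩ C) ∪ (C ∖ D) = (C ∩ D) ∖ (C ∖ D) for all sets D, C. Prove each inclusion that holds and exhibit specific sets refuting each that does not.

Only the reverse inclusion holds.

Forward inclusion. This inclusion fails. Take D = ∅, C = {1}; then 1 ∈ (D ∩ C) ∪ (C ∖ D) but 1 ∉ (C ∩ D) ∖ (C ∖ D).

Reverse inclusion. Let x ∈ (C ∩ D) ∖ (C ∖ D). Then x ∈ D ∩ C, from which x ∈ (D ∩ C) ∪ (C ∖ D).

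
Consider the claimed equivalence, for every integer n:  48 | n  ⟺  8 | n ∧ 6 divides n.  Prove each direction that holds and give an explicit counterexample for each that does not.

(←) This fails: take n = 24. Both 8 ∣ 24 and 6 ∣ 24, yet 24 is not a multiple of 48 (since 24 = 0·48 + 24), so 48 ∤ 24.

(→) If 48 ∣ n, write n = 48q. Since 48 = 6·8, n = 8·(6q), so 8 ∣ n; and since 48 = 8·6, n = 6·(8q), so 6 ∣ n.

The forward direction holds; the converse fails.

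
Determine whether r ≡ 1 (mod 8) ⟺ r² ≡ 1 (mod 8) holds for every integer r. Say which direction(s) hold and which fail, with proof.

Only the forward direction holds.

(→) Suppose r ≡ 1 (mod 8). Write r = 8j + 1. Then (8j + 1)² = 64j² + 16j + 1 = 8(8j² + 2j) + 1, so r² ≡ 1 (mod 8).

(←) This fails: take r = 3. Then 3² = 9 ≡ 1 (mod 8), yet 3 ≡ 3 (mod 8), not 1.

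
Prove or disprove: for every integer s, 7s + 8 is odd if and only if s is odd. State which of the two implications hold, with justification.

(←) Suppose s is odd; write s = 2j + 1. Then 7s + 8 = 7·(2j + 1) + 8 = 2·7j + 15, which is odd.

(→) Suppose 7s + 8 is odd. Since 7 is odd, 7s and s have the same parity, so 7s + 8 ≡ s + 8 (mod 2). As 8 is even, 7s + 8 is odd exactly when s is odd. Thus s is odd.

Both implications hold.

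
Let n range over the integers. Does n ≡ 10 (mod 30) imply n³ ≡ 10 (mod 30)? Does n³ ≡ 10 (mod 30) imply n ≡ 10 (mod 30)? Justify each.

The biconditional holds.

(⟹) Suppose n ≡ 10 (mod 30). Write n = 30j + 10. Then (30j + 10)³ = 27000j³ + 27000j² + 9000j + 1000 = 30(900j³ + 900j² + 300j + 33) + 10, so n³ ≡ 10 (mod 30).

(⟸) Conversely, suppose n³ ≡ 10 (mod 30). The only residue r in {0, …, 29} with r³ ≡ 10 (mod 30) is r = 10, so n ≡ 10 (mod 30).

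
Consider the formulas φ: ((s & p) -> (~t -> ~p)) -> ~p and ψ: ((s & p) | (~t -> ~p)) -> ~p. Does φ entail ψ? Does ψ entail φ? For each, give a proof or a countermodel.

(⇒) This fails. Under t = F, s = T, p = T, the left side is true but the right side is false.

(⇐) This fails. Under t = F, s = F, p = T, the left side is false but the right side is true.

Neither direction holds.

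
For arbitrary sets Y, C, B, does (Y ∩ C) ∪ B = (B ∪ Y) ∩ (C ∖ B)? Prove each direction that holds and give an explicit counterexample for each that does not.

Only the reverse inclusion holds.

(⟸) Let x ∈ (B ∪ Y) ∩ (C ∖ B). Then x ∈ Y ∩ C and x ∉ B, from which x ∈ (Y ∩ C) ∪ B.

(⟹) This inclusion fails. Take Y = ∅, C = ∅, B = {1}; then 1 ∈ (Y ∩ C) ∪ B but 1 ∉ (B ∪ Y) ∩ (C ∖ B).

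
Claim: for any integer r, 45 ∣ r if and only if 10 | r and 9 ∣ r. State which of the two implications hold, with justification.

(⟹) This fails: take r = 45. Certainly 45 ∣ 45, but 10 ∤ 45.

(⟸) Suppose 10 ∣ r and 9 ∣ r. Any common multiple of 10 and 9 is a multiple of their lcm; here gcd(10, 9) = 1, so lcm(10, 9) = 10·9 = 90, so 90 ∣ r. Since 45 ∣ 90, it follows that 45 ∣ r.

Only the converse holds.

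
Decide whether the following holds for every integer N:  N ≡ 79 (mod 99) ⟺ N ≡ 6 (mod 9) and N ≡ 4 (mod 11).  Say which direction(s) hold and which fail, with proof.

Both directions fail.

[⇒] This fails: N = 79 gives 79 ≡ 79 (mod 99) but 79 ≡ 7 (mod 9), so the conjunction on the right does not hold.

[⇐] This fails: N = 15 satisfies both congruences on the right (15 ≡ 6 mod 9 and 15 ≡ 4 mod 11) yet 15 ≡ 15 (mod 99), not 79.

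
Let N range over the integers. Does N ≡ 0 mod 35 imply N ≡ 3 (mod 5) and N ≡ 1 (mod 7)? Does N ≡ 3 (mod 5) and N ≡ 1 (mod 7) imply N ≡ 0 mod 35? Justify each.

(⟹) This fails: N = 0 gives 0 ≡ 0 (mod 35) but 0 ≡ 0 (mod 5), so the conjunction on the right does not hold.

(⟸) This fails: N = 8 satisfies both congruences on the right (8 ≡ 3 mod 5 and 8 ≡ 1 mod 7) yet 8 ≡ 8 (mod 35), not 0.

Both directions fail.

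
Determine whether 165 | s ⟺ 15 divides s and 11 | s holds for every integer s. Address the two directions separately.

(⟹) If 165 ∣ s, write s = 165q. Since 165 = 11·15, s = 15·(11q), so 15 ∣ s; and since 165 = 15·11, s = 11·(15q), so 11 ∣ s.

(⟸) Suppose 15 ∣ s and 11 ∣ s. Any common multiple of 15 and 11 is a multiple of their lcm; here gcd(15, 11) = 1, so lcm(15, 11) = 15·11 = 165, so 165 ∣ s.

Both directions hold; the statement is true.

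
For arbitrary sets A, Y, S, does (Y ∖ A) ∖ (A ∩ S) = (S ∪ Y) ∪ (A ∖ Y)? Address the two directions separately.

(⟹) Let x ∈ (Y ∖ A) ∖ (A ∩ S). Then either x ∈ Y and x ∉ A, S; or x ∈ Y ∩ S and x ∉ A. In each case x ∈ (S ∪ Y) ∪ (A ∖ Y), so (Y ∖ A) ∖ (A ∩ S) ⊆ (S ∪ Y) ∪ (A ∖ Y).

(⟸) This inclusion fails. Take A = {1}, Y = ∅, S = ∅; then 1 ∈ (S ∪ Y) ∪ (A ∖ Y) but 1 ∉ (Y ∖ A) ∖ (A ∩ S).

(⊆) holds; (⊇) fails.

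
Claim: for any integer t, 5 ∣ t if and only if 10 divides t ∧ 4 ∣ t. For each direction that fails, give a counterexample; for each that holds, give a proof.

(←) Suppose 10 ∣ t and 4 ∣ t. Any common multiple of 10 and 4 is a multiple of their lcm; here lcm(10, 4) = 10·4/gcd(10, 4) = 40/2 = 20, so 20 ∣ t. Since 5 ∣ 20, it follows that 5 ∣ t.

(→) This fails: take t = 5. Certainly 5 ∣ 5, but 10 ∤ 5.

Only the converse holds.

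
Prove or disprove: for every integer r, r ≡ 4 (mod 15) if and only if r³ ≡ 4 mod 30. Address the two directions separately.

(⇒) fails; (⇐) holds.

(⟸) The residues r modulo 30 with r³ ≡ 4 (mod 30) are exactly {4}, and each is ≡ 4 (mod 15).

(⟹) This fails: take r = 19. Then 19 ≡ 4 (mod 15), but 19³ = 6859 ≡ 19 (mod 30), not 4.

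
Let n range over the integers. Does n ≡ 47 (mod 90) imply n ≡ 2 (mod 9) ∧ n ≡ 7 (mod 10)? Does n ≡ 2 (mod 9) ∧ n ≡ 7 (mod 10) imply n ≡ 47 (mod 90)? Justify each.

(⇒) Suppose n ≡ 47 (mod 90); write n = 90j + 47. Since 9 ∣ 90, reducing mod 9 gives n ≡ 47 ≡ 2 (mod 9); since 10 ∣ 90, reducing mod 10 gives n ≡ 47 ≡ 7 (mod 10).

(⇐) Conversely, if n ≡ 2 (mod 9) and n ≡ 7 (mod 10), then by the Chinese remainder theorem n ≡ 47 (mod 90). This is exactly n ≡ 47 (mod 90).

Equivalent; both directions hold.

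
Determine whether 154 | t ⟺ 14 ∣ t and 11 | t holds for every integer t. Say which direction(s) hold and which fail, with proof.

(⟹) If 154 ∣ t, write t = 154q. Since 154 = 11·14, t = 14·(11q), so 14 ∣ t; and since 154 = 14·11, t = 11·(14q), so 11 ∣ t.

(⟸) Suppose 14 ∣ t and 11 ∣ t. Any common multiple of 14 and 11 is a multiple of their lcm; here gcd(14, 11) = 1, so lcm(14, 11) = 14·11 = 154, so 154 ∣ t.

Equivalent; both directions hold.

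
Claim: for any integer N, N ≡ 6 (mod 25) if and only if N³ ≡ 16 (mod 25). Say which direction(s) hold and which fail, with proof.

[⇐] Suppose N³ ≡ 16 (mod 25). The only residue r in {0, …, 24} with r³ ≡ 16 (mod 25) is r = 6, so N ≡ 6 (mod 25).

[⇒] Suppose N ≡ 6 (mod 25). Write N = 25j + 6. Then (25j + 6)³ = 15625j³ + 11250j² + 2700j + 216 = 25(625j³ + 450j² + 108j + 8) + 16, so N³ ≡ 16 (mod 25).

Both directions hold; the statement is true.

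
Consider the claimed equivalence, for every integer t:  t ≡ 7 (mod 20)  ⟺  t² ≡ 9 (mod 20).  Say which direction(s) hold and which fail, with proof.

Only the forward direction holds.

[⇒] Suppose t ≡ 7 (mod 20). Write t = 20j + 7. Then (20j + 7)² = 400j² + 280j + 49 = 20(20j² + 14j + 2) + 9, so t² ≡ 9 (mod 20).

[⇐] This fails: take t = 3. Then 3² = 9 ≡ 9 (mod 20), yet 3 ≡ 3 (mod 20), not 7.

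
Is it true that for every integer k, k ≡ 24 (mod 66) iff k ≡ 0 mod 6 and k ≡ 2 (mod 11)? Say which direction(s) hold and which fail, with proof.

Both implications hold.

(⟹) Suppose k ≡ 24 (mod 66); write k = 66j + 24. Since 6 ∣ 66, reducing mod 6 gives k ≡ 24 ≡ 0 (mod 6); since 11 ∣ 66, reducing mod 11 gives k ≡ 24 ≡ 2 (mod 11).

(⟸) Conversely, if k ≡ 0 (mod 6) and k ≡ 2 (mod 11), then by the Chinese remainder theorem k ≡ 24 (mod 66). This is exactly k ≡ 24 (mod 66).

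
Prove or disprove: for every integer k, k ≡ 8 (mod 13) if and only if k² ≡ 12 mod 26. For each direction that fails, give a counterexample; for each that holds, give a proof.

(→) This fails: take k = 21. Then 21 ≡ 8 (mod 13), but 21² = 441 ≡ 25 (mod 26), not 12.

(←) This fails: take k = 18. Then 18² = 324 ≡ 12 (mod 26), yet 18 ≡ 5 (mod 13), not 8.

Neither direction holds.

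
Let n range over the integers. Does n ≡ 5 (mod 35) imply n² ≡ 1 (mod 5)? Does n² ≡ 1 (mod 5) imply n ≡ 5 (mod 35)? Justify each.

(⇒) This fails: take n = 5. Then 5 ≡ 5 (mod 35), but 5² = 25 ≡ 0 (mod 5), not 1.

(⇐) This fails: take n = 1. Then 1² = 1 ≡ 1 (mod 5), yet 1 ≡ 1 (mod 35), not 5.

Neither implication holds.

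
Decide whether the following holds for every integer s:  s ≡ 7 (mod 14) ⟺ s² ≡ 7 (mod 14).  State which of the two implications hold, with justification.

(→) Suppose s ≡ 7 (mod 14). Write s = 14j + 7. Then (14j + 7)² = 196j² + 196j + 49 = 14(14j² + 14j + 3) + 7, so s² ≡ 7 (mod 14).

(←) Conversely, suppose s² ≡ 7 (mod 14). The only residue r in {0, …, 13} with r² ≡ 7 (mod 14) is r = 7, so s ≡ 7 (mod 14).

The biconditional holds.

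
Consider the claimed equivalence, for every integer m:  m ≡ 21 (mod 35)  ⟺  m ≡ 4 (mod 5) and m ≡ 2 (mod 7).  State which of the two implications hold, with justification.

Neither implication holds.

[⇒] This fails: m = 21 gives 21 ≡ 21 (mod 35) but 21 ≡ 1 (mod 5), so the conjunction on the right does not hold.

[⇐] This fails: m = 9 satisfies both congruences on the right (9 ≡ 4 mod 5 and 9 ≡ 2 mod 7) yet 9 ≡ 9 (mod 35), not 21.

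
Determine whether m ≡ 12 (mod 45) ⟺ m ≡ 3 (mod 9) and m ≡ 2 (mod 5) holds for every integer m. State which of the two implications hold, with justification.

Both directions hold.

(←) If m ≡ 3 (mod 9) and m ≡ 2 (mod 5), then by the Chinese remainder theorem m ≡ 12 (mod 45). This is exactly m ≡ 12 (mod 45).

(→) Suppose m ≡ 12 (mod 45); write m = 45j + 12. Since 9 ∣ 45, reducing mod 9 gives m ≡ 12 ≡ 3 (mod 9); since 5 ∣ 45, reducing mod 5 gives m ≡ 12 ≡ 2 (mod 5).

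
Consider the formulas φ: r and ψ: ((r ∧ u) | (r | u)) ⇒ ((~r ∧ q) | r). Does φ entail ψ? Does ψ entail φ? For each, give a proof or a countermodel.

Converse. This fails. Under r = F, u = F, q = F, the left side is false but the right side is true.

Forward direction. Assume the antecedent. If r is true, the consequent reduces to true regardless of the other variables. If r is false, the antecedent cannot hold. Either way the consequent holds.

(⇒) holds; (⇐) fails.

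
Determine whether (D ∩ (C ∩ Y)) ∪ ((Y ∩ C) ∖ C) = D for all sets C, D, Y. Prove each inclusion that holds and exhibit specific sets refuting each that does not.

Forward inclusion. Let x ∈ (D ∩ (C ∩ Y)) ∪ ((Y ∩ C) ∖ C). Then x ∈ C ∩ D ∩ Y, from which x ∈ D.

Reverse inclusion. This inclusion fails. Take C = ∅, D = {1}, Y = ∅; then 1 ∈ D but 1 ∉ (D ∩ (C ∩ Y)) ∪ ((Y ∩ C) ∖ C).

Only the forward inclusion holds.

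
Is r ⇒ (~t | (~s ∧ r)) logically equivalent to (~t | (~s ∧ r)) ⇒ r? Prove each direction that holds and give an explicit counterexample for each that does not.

(⇒) fails and (⇐) fails.

[⇒] This fails. Under s = F, t = F, r = F, the left side is true but the right side is false.

[⇐] This fails. Under s = T, t = T, r = T, the left side is false but the right side is true.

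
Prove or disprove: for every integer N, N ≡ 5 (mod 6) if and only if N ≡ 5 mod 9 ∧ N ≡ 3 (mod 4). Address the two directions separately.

The forward direction fails; the converse holds.

[⇒] This fails: N = 35 gives 35 ≡ 5 (mod 6) but 35 ≡ 8 (mod 9), so the conjunction on the right does not hold.

[⇐] Conversely, if N ≡ 5 (mod 9) and N ≡ 3 (mod 4), then by the Chinese remainder theorem N ≡ 23 (mod 36). Since 23 ≡ 5 (mod 6) and 6 ∣ 36, we get N ≡ 5 (mod 6).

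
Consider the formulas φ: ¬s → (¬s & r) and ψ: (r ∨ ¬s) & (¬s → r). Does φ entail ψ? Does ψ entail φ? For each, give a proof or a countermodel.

Only the reverse direction holds.

Forward direction. This fails. Under r = F, s = T, the left side is true but the right side is false.

Converse. Assume the antecedent. If r is true, ¬s → (¬s & r) reduces to true regardless of the other variables. If r is false, the antecedent cannot hold. Either way ¬s → (¬s & r) holds.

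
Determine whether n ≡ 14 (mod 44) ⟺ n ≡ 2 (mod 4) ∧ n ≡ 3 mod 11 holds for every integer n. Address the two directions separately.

[⇒] Suppose n ≡ 14 (mod 44); write n = 44j + 14. Since 4 ∣ 44, reducing mod 4 gives n ≡ 14 ≡ 2 (mod 4); since 11 ∣ 44, reducing mod 11 gives n ≡ 14 ≡ 3 (mod 11).

[⇐] Conversely, if n ≡ 2 (mod 4) and n ≡ 3 (mod 11), then by the Chinese remainder theorem n ≡ 14 (mod 44). This is exactly n ≡ 14 (mod 44).

Equivalent; both directions hold.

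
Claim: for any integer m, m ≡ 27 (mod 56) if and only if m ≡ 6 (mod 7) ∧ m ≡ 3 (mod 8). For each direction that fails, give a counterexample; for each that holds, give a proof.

Both directions hold; the statement is true.

(⇒) Suppose m ≡ 27 (mod 56); write m = 56j + 27. Since 7 ∣ 56, reducing mod 7 gives m ≡ 27 ≡ 6 (mod 7); since 8 ∣ 56, reducing mod 8 gives m ≡ 27 ≡ 3 (mod 8).

(⇐) Conversely, if m ≡ 6 (mod 7) and m ≡ 3 (mod 8), then by the Chinese remainder theorem m ≡ 27 (mod 56). This is exactly m ≡ 27 (mod 56).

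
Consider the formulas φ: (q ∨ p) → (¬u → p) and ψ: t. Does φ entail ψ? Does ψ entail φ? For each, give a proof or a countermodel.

Neither implication holds.

(⟹) This fails. Under q = F, p = F, u = F, t = F, the left side is true but the right side is false.

(⟸) This fails. Under q = T, p = F, u = F, t = T, the left side is false but the right side is true.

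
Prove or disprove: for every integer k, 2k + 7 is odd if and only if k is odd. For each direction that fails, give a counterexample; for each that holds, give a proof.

(⇒) This fails: take k = 6. Then 2k + 7 = 19, which is odd, yet k = 6 is even, not odd.

(⇐) Suppose k is odd. Since 2 is even, 2k is even for every k, so 2k + 7 has the same parity as 7, which is odd. Hence 2k + 7 is odd.

Not equivalent: only (⇐) holds.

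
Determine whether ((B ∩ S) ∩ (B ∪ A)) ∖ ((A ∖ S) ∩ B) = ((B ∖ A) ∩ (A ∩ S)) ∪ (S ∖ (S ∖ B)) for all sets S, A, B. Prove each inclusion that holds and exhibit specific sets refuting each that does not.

Reverse inclusion. Let x ∈ ((B ∖ A) ∩ (A ∩ S)) ∪ (S ∖ (S ∖ B)). Then either x ∈ S ∩ B and x ∉ A; or x ∈ S ∩ A ∩ B. In each case x ∈ ((B ∩ S) ∩ (B ∪ A)) ∖ ((A ∖ S) ∩ B), so ((B ∖ A) ∩ (A ∩ S)) ∪ (S ∖ (S ∖ B)) ⊆ ((B ∩ S) ∩ (B ∪ A)) ∖ ((A ∖ S) ∩ B).

Forward inclusion. Let x ∈ ((B ∩ S) ∩ (B ∪ A)) ∖ ((A ∖ S) ∩ B). Then either x ∈ S ∩ B and x ∉ A; or x ∈ S ∩ A ∩ B. In each case x ∈ ((B ∖ A) ∩ (A ∩ S)) ∪ (S ∖ (S ∖ B)), so ((B ∩ S) ∩ (B ∪ A)) ∖ ((A ∖ S) ∩ B) ⊆ ((B ∖ A) ∩ (A ∩ S)) ∪ (S ∖ (S ∖ B)).

Both inclusions hold; the sets are equal.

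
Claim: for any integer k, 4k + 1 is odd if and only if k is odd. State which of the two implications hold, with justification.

[⇐] Suppose k is odd. Since 4 is even, 4k is even for every k, so 4k + 1 has the same parity as 1, which is odd. Hence 4k + 1 is odd.

[⇒] This fails: take k = 0. Then 4k + 1 = 1, which is odd, yet k = 0 is even, not odd.

Only the reverse direction holds.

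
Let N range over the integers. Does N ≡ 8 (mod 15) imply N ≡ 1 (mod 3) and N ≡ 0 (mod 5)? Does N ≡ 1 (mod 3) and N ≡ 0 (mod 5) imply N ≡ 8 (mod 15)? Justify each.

(→) This fails: N = 8 gives 8 ≡ 8 (mod 15) but 8 ≡ 2 (mod 3), so the conjunction on the right does not hold.

(←) This fails: N = 10 satisfies both congruences on the right (10 ≡ 1 mod 3 and 10 ≡ 0 mod 5) yet 10 ≡ 10 (mod 15), not 8.

Both directions fail.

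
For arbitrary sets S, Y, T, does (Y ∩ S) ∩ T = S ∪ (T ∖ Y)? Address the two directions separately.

Only the forward inclusion holds.

(⊆) Let x ∈ (Y ∩ S) ∩ T. Then x ∈ S ∩ Y ∩ T, from which x ∈ S ∪ (T ∖ Y).

(⊇) This inclusion fails. Take S = {1}, Y = ∅, T = ∅; then 1 ∈ S ∪ (T ∖ Y) but 1 ∉ (Y ∩ S) ∩ T.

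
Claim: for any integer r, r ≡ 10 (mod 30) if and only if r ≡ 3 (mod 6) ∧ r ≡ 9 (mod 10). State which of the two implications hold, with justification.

Neither direction holds.

(⟹) This fails: r = 10 gives 10 ≡ 10 (mod 30) but 10 ≡ 4 (mod 6), so the conjunction on the right does not hold.

(⟸) This fails: r = 9 satisfies both congruences on the right (9 ≡ 3 mod 6 and 9 ≡ 9 mod 10) yet 9 ≡ 9 (mod 30), not 10.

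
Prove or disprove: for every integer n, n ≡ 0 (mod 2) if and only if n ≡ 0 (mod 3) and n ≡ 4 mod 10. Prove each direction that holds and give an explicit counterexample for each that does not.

(→) This fails: n = 0 gives 0 ≡ 0 (mod 2) but 0 ≡ 0 (mod 10), so the conjunction on the right does not hold.

(←) Conversely, if n ≡ 0 (mod 3) and n ≡ 4 (mod 10), then by the Chinese remainder theorem n ≡ 24 (mod 30). Since 24 ≡ 0 (mod 2) and 2 ∣ 30, we get n ≡ 0 (mod 2).

(⇒) fails; (⇐) holds.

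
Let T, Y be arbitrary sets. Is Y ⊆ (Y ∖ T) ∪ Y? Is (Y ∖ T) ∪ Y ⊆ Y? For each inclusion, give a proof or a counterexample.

The two sets are equal.

Forward inclusion. Let x ∈ Y. Then either x ∈ Y and x ∉ T; or x ∈ T ∩ Y. In each case x ∈ (Y ∖ T) ∪ Y, so Y ⊆ (Y ∖ T) ∪ Y.

Reverse inclusion. Let x ∈ (Y ∖ T) ∪ Y. Then either x ∈ Y and x ∉ T; or x ∈ T ∩ Y. In each case x ∈ Y, so (Y ∖ T) ∪ Y ⊆ Y.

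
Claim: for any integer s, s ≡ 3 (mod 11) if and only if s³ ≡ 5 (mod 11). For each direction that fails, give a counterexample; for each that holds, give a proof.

Equivalent; both directions hold.

(→) Suppose s ≡ 3 (mod 11). Write s = 11j + 3. Then (11j + 3)³ = 1331j³ + 1089j² + 297j + 27 = 11(121j³ + 99j² + 27j + 2) + 5, so s³ ≡ 5 (mod 11).

(←) Conversely, suppose s³ ≡ 5 (mod 11). The only residue r in {0, …, 10} with r³ ≡ 5 (mod 11) is r = 3, so s ≡ 3 (mod 11).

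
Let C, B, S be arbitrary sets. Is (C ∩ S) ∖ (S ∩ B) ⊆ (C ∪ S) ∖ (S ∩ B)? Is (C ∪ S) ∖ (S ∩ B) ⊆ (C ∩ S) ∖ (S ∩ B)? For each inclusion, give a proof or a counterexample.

Only the forward inclusion holds.

(⟸) This inclusion fails. Take C = {1}, B = ∅, S = ∅; then 1 ∈ (C ∪ S) ∖ (S ∩ B) but 1 ∉ (C ∩ S) ∖ (S ∩ B).

(⟹) Let x ∈ (C ∩ S) ∖ (S ∩ B). Then x ∈ C ∩ S and x ∉ B, from which x ∈ (C ∪ S) ∖ (S ∩ B).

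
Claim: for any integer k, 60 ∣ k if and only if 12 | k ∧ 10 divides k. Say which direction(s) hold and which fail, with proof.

Both directions hold.

(⟹) If 60 ∣ k, write k = 60q. Since 60 = 5·12, k = 12·(5q), so 12 ∣ k; and since 60 = 6·10, k = 10·(6q), so 10 ∣ k.

(⟸) Suppose 12 ∣ k and 10 ∣ k. Any common multiple of 12 and 10 is a multiple of their lcm; here lcm(12, 10) = 12·10/gcd(12, 10) = 120/2 = 60, so 60 ∣ k.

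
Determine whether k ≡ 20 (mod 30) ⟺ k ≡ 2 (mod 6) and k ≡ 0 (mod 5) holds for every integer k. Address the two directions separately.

Both directions hold.

(⇒) Suppose k ≡ 20 (mod 30); write k = 30j + 20. Since 6 ∣ 30, reducing mod 6 gives k ≡ 20 ≡ 2 (mod 6); since 5 ∣ 30, reducing mod 5 gives k ≡ 20 ≡ 0 (mod 5).

(⇐) Conversely, if k ≡ 2 (mod 6) and k ≡ 0 (mod 5), then by the Chinese remainder theorem k ≡ 20 (mod 30). This is exactly k ≡ 20 (mod 30).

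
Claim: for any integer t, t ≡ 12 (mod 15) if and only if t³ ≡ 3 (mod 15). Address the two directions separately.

Both directions hold.

(⟹) Suppose t ≡ 12 (mod 15). Write t = 15j + 12. Then (15j + 12)³ = 3375j³ + 8100j² + 6480j + 1728 = 15(225j³ + 540j² + 432j + 115) + 3, so t³ ≡ 3 (mod 15).

(⟸) Conversely, suppose t³ ≡ 3 (mod 15). The only residue r in {0, …, 14} with r³ ≡ 3 (mod 15) is r = 12, so t ≡ 12 (mod 15).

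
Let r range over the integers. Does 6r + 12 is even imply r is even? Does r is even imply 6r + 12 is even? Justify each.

(→) This fails: take r = 5. Then 6r + 12 = 42, which is even, yet r = 5 is odd, not even.

(←) Suppose r is even. Since 6 is even, 6r is even for every r, so 6r + 12 has the same parity as 12, which is even. Hence 6r + 12 is even.

(⇒) fails; (⇐) holds.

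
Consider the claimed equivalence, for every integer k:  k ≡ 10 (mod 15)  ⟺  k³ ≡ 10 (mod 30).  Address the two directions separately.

(⇐) The residues r modulo 30 with r³ ≡ 10 (mod 30) are exactly {10}, and each is ≡ 10 (mod 15).

(⇒) This fails: take k = 25. Then 25 ≡ 10 (mod 15), but 25³ = 15625 ≡ 25 (mod 30), not 10.

Only the reverse direction holds.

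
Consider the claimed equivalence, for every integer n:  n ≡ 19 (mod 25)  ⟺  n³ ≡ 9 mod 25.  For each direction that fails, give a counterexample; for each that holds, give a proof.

Forward direction. Suppose n ≡ 19 (mod 25). Write n = 25j + 19. Then (25j + 19)³ = 15625j³ + 35625j² + 27075j + 6859 = 25(625j³ + 1425j² + 1083j + 274) + 9, so n³ ≡ 9 (mod 25).

Converse. Suppose n³ ≡ 9 (mod 25). The only residue r in {0, …, 24} with r³ ≡ 9 (mod 25) is r = 19, so n ≡ 19 (mod 25).

Both implications hold.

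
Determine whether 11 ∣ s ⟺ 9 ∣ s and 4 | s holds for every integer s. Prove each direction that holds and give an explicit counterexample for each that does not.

Neither implication holds.

(⟹) This fails: take s = 11. Certainly 11 ∣ 11, but 9 ∤ 11.

(⟸) This fails: take s = 36. Both 9 ∣ 36 and 4 ∣ 36, yet 36 is not a multiple of 11 (since 36 = 3·11 + 3), so 11 ∤ 36.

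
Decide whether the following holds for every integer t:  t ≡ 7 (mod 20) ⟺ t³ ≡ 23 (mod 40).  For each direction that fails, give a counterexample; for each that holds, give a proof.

Only the converse holds.

(→) This fails: take t = 27. Then 27 ≡ 7 (mod 20), but 27³ = 19683 ≡ 3 (mod 40), not 23.

(←) Conversely, the residues r modulo 40 with r³ ≡ 23 (mod 40) are exactly {7}, and each is ≡ 7 (mod 20).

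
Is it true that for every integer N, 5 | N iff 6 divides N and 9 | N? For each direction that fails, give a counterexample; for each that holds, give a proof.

Forward direction. This fails: take N = 5. Certainly 5 ∣ 5, but 6 ∤ 5.

Converse. This fails: take N = 18. Both 6 ∣ 18 and 9 ∣ 18, yet 18 is not a multiple of 5 (since 18 = 3·5 + 3), so 5 ∤ 18.

Both directions fail.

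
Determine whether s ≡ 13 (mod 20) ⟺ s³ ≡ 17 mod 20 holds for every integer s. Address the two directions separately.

(⇒) Suppose s ≡ 13 (mod 20). Write s = 20j + 13. Then (20j + 13)³ = 8000j³ + 15600j² + 10140j + 2197 = 20(400j³ + 780j² + 507j + 109) + 17, so s³ ≡ 17 (mod 20).

(⇐) Conversely, suppose s³ ≡ 17 (mod 20). The only residue r in {0, …, 19} with r³ ≡ 17 (mod 20) is r = 13, so s ≡ 13 (mod 20).

Equivalent; both directions hold.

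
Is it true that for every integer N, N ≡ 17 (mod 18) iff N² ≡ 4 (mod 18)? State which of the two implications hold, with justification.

(⇒) fails and (⇐) fails.

[⇒] This fails: take N = 17. Then 17 ≡ 17 (mod 18), but 17² = 289 ≡ 1 (mod 18), not 4.

[⇐] This fails: take N = 2. Then 2² = 4 ≡ 4 (mod 18), yet 2 ≡ 2 (mod 18), not 17.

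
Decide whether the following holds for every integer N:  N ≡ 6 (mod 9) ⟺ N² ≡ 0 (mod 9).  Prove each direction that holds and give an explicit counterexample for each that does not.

Only the forward implication holds.

[⇒] Suppose N ≡ 6 (mod 9). Write N = 9j + 6. Then (9j + 6)² = 81j² + 108j + 36 = 9(9j² + 12j + 4) + 0, so N² ≡ 0 (mod 9).

[⇐] This fails: take N = 0. Then 0² = 0 ≡ 0 (mod 9), yet 0 ≡ 0 (mod 9), not 6.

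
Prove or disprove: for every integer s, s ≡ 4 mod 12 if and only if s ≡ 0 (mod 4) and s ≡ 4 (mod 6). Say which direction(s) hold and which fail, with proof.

(→) Suppose s ≡ 4 (mod 12); write s = 12j + 4. Since 4 ∣ 12, reducing mod 4 gives s ≡ 4 ≡ 0 (mod 4); since 6 ∣ 12, reducing mod 6 gives s ≡ 4 (mod 6).

(←) Conversely, if s ≡ 0 (mod 4) and s ≡ 4 (mod 6), then by the Chinese remainder theorem s ≡ 4 (mod 12). This is exactly s ≡ 4 (mod 12).

The biconditional holds.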